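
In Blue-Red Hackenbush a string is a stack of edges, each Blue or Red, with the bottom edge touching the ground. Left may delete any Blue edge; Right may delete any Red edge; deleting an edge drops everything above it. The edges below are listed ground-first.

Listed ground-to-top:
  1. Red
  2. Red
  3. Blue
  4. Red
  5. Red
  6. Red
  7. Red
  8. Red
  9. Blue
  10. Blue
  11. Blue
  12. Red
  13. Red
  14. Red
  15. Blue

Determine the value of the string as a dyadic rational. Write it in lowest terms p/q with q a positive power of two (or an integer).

-16157/8192

G(R) = { none | 0 } ⇒ -1
G(RR) = { none | -1,0 } ⇒ -2
G(RRB) = { -2 | -1,0 } ⇒ -3/2
G(RRBR) = { -2 | -3/2,-1,0 } ⇒ -7/4
G(RRBRR) = { -2 | -7/4,-3/2,-1,0 } ⇒ -15/8
G(RRBRRR) = { -2 | -15/8,-7/4,-3/2,-1,0 } ⇒ -31/16
G(RRBRRRR) = { -2 | -31/16,-15/8,-7/4,-3/2,-1,0 } ⇒ -63/32
G(RRBRRRRR) = { -2 | -63/32,-31/16,-15/8,-7/4,-3/2,-1,0 } ⇒ -127/64
G(RRBRRRRRB) = { -2,-127/64 | -63/32,-31/16,-15/8,-7/4,-3/2,-1,0 } ⇒ -253/128
G(RRBRRRRRBB) = { -2,-127/64,-253/128 | -63/32,-31/16,-15/8,-7/4,-3/2,-1,0 } ⇒ -505/256
G(RRBRRRRRBBB) = { -2,-127/64,-253/128,-505/256 | -63/32,-31/16,-15/8,-7/4,-3/2,-1,0 } ⇒ -1009/512
G(RRBRRRRRBBBR) = { -2,-127/64,-253/128,-505/256 | -1009/512,-63/32,-31/16,-15/8,-7/4,-3/2,-1,0 } ⇒ -2019/1024
G(RRBRRRRRBBBRR) = { -2,-127/64,-253/128,-505/256 | -2019/1024,-1009/512,-63/32,-31/16,-15/8,-7/4,-3/2,-1,0 } ⇒ -4039/2048
G(RRBRRRRRBBBRRR) = { -2,-127/64,-253/128,-505/256 | -4039/2048,-2019/1024,-1009/512,-63/32,-31/16,-15/8,-7/4,-3/2,-1,0 } ⇒ -8079/4096
G(RRBRRRRRBBBRRRB) = { -2,-127/64,-253/128,-505/256,-8079/4096 | -4039/2048,-2019/1024,-1009/512,-63/32,-31/16,-15/8,-7/4,-3/2,-1,0 } ⇒ -16157/8192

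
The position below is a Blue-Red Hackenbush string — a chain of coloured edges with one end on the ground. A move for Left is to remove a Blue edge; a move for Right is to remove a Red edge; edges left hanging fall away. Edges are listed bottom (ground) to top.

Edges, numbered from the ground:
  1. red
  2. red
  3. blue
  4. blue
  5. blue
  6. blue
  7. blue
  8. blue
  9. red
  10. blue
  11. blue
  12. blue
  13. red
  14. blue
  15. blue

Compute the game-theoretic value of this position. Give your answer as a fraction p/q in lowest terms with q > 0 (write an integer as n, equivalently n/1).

-8329/8192

Recurse on prefixes of the 15-edge string red red blue blue blue blue blue blue red blue blue blue red blue blue:
1 of 15 · r · max L −∞ · min R 0 -> -1
2 of 15 · rr · max L −∞ · min R -1 -> -2
3 of 15 · rrb · max L -2 · min R -1 -> -3/2
4 of 15 · rrbb · max L -3/2 · min R -1 -> -5/4
5 of 15 · rrbbb · max L -5/4 · min R -1 -> -9/8
6 of 15 · rrbbbb · max L -9/8 · min R -1 -> -17/16
7 of 15 · rrbbbbb · max L -17/16 · min R -1 -> -33/32
8 of 15 · rrbbbbbb · max L -33/32 · min R -1 -> -65/64
9 of 15 · rrbbbbbbr · max L -33/32 · min R -65/64 -> -131/128
10 of 15 · rrbbbbbbrb · max L -131/128 · min R -65/64 -> -261/256
11 of 15 · rrbbbbbbrbb · max L -261/256 · min R -65/64 -> -521/512
12 of 15 · rrbbbbbbrbbb · max L -521/512 · min R -65/64 -> -1041/1024
13 of 15 · rrbbbbbbrbbbr · max L -521/512 · min R -1041/1024 -> -2083/2048
14 of 15 · rrbbbbbbrbbbrb · max L -2083/2048 · min R -1041/1024 -> -4165/4096
15 of 15 · rrbbbbbbrbbbrbb · max L -4165/4096 · min R -1041/1024 -> -8329/8192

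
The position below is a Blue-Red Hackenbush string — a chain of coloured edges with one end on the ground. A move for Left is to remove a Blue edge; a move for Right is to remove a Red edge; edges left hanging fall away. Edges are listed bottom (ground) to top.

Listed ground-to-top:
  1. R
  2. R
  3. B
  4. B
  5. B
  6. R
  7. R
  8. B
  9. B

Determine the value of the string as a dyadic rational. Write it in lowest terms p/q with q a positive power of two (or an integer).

val(R) = { none | 0 } => -1
val(RR) = { none | -1; 0 } => -2
val(RRB) = { -2 | -1; 0 } => -3/2
val(RRBB) = { -2; -3/2 | -1; 0 } => -5/4
val(RRBBB) = { -2; -3/2; -5/4 | -1; 0 } => -9/8
val(RRBBBR) = { -2; -3/2; -5/4 | -9/8; -1; 0 } => -19/16
val(RRBBBRR) = { -2; -3/2; -5/4 | -19/16; -9/8; -1; 0 } => -39/32
val(RRBBBRRB) = { -2; -3/2; -5/4; -39/32 | -19/16; -9/8; -1; 0 } => -77/64
val(RRBBBRRBB) = { -2; -3/2; -5/4; -39/32; -77/64 | -19/16; -9/8; -1; 0 } => -153/128

-153/128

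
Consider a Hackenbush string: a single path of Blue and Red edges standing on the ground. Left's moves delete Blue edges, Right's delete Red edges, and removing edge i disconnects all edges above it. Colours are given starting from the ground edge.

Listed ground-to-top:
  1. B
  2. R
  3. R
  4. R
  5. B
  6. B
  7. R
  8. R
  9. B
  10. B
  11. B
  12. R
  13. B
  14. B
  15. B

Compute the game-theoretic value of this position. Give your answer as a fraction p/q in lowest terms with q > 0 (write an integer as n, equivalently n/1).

Build g(s[:k]) for k = 1..15, string s = B R R R B B R R B B B R B B B.
edge 1 of 15 (B): { 0 | ∅ } gives 1
edge 2 of 15 (R): { 0 | 1 } gives 1/2
edge 3 of 15 (R): { 0 | 1/2,1 } gives 1/4
edge 4 of 15 (R): { 0 | 1/4,1/2,1 } gives 1/8
edge 5 of 15 (B): { 0,1/8 | 1/4,1/2,1 } gives 3/16
edge 6 of 15 (B): { 0,1/8,3/16 | 1/4,1/2,1 } gives 7/32
edge 7 of 15 (R): { 0,1/8,3/16 | 7/32,1/4,1/2,1 } gives 13/64
edge 8 of 15 (R): { 0,1/8,3/16 | 13/64,7/32,1/4,1/2,1 } gives 25/128
edge 9 of 15 (B): { 0,1/8,3/16,25/128 | 13/64,7/32,1/4,1/2,1 } gives 51/256
edge 10 of 15 (B): { 0,1/8,3/16,25/128,51/256 | 13/64,7/32,1/4,1/2,1 } gives 103/512
edge 11 of 15 (B): { 0,1/8,3/16,25/128,51/256,103/512 | 13/64,7/32,1/4,1/2,1 } gives 207/1024
edge 12 of 15 (R): { 0,1/8,3/16,25/128,51/256,103/512 | 207/1024,13/64,7/32,1/4,1/2,1 } gives 413/2048
edge 13 of 15 (B): { 0,1/8,3/16,25/128,51/256,103/512,413/2048 | 207/1024,13/64,7/32,1/4,1/2,1 } gives 827/4096
edge 14 of 15 (B): { 0,1/8,3/16,25/128,51/256,103/512,413/2048,827/4096 | 207/1024,13/64,7/32,1/4,1/2,1 } gives 1655/8192
edge 15 of 15 (B): { 0,1/8,3/16,25/128,51/256,103/512,413/2048,827/4096,1655/8192 | 207/1024,13/64,7/32,1/4,1/2,1 } gives 3311/16384

3311/16384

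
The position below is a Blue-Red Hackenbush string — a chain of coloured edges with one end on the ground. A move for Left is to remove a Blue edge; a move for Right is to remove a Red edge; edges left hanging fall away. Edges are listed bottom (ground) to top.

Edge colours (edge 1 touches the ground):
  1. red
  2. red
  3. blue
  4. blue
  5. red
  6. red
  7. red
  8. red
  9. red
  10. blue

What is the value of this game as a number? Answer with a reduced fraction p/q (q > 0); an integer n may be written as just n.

-381/256

r: Left {  }, Right { 0 } gives simplest -1
rr: Left {  }, Right { -1; 0 } gives simplest -2
rrb: Left { -2 }, Right { -1; 0 } gives simplest -3/2
rrbb: Left { -2; -3/2 }, Right { -1; 0 } gives simplest -5/4
rrbbr: Left { -2; -3/2 }, Right { -5/4; -1; 0 } gives simplest -11/8
rrbbrr: Left { -2; -3/2 }, Right { -11/8; -5/4; -1; 0 } gives simplest -23/16
rrbbrrr: Left { -2; -3/2 }, Right { -23/16; -11/8; -5/4; -1; 0 } gives simplest -47/32
rrbbrrrr: Left { -2; -3/2 }, Right { -47/32; -23/16; -11/8; -5/4; -1; 0 } gives simplest -95/64
rrbbrrrrr: Left { -2; -3/2 }, Right { -95/64; -47/32; -23/16; -11/8; -5/4; -1; 0 } gives simplest -191/128
rrbbrrrrrb: Left { -2; -3/2; -191/128 }, Right { -95/64; -47/32; -23/16; -11/8; -5/4; -1; 0 } gives simplest -381/256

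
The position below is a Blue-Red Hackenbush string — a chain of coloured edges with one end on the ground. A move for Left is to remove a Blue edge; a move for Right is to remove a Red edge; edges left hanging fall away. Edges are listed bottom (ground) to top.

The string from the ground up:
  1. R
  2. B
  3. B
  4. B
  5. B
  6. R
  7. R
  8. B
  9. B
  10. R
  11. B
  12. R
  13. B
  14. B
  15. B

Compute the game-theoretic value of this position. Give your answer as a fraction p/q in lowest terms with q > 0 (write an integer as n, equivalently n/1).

-1617/16384

edge 1 of 15 (R): { ∅ | 0 } ⇒ -1
edge 2 of 15 (B): { -1 | 0 } ⇒ -1/2
edge 3 of 15 (B): { -1, -1/2 | 0 } ⇒ -1/4
edge 4 of 15 (B): { -1, -1/2, -1/4 | 0 } ⇒ -1/8
edge 5 of 15 (B): { -1, -1/2, -1/4, -1/8 | 0 } ⇒ -1/16
edge 6 of 15 (R): { -1, -1/2, -1/4, -1/8 | -1/16, 0 } ⇒ -3/32
edge 7 of 15 (R): { -1, -1/2, -1/4, -1/8 | -3/32, -1/16, 0 } ⇒ -7/64
edge 8 of 15 (B): { -1, -1/2, -1/4, -1/8, -7/64 | -3/32, -1/16, 0 } ⇒ -13/128
edge 9 of 15 (B): { -1, -1/2, -1/4, -1/8, -7/64, -13/128 | -3/32, -1/16, 0 } ⇒ -25/256
edge 10 of 15 (R): { -1, -1/2, -1/4, -1/8, -7/64, -13/128 | -25/256, -3/32, -1/16, 0 } ⇒ -51/512
edge 11 of 15 (B): { -1, -1/2, -1/4, -1/8, -7/64, -13/128, -51/512 | -25/256, -3/32, -1/16, 0 } ⇒ -101/1024
edge 12 of 15 (R): { -1, -1/2, -1/4, -1/8, -7/64, -13/128, -51/512 | -101/1024, -25/256, -3/32, -1/16, 0 } ⇒ -203/2048
edge 13 of 15 (B): { -1, -1/2, -1/4, -1/8, -7/64, -13/128, -51/512, -203/2048 | -101/1024, -25/256, -3/32, -1/16, 0 } ⇒ -405/4096
edge 14 of 15 (B): { -1, -1/2, -1/4, -1/8, -7/64, -13/128, -51/512, -203/2048, -405/4096 | -101/1024, -25/256, -3/32, -1/16, 0 } ⇒ -809/8192
edge 15 of 15 (B): { -1, -1/2, -1/4, -1/8, -7/64, -13/128, -51/512, -203/2048, -405/4096, -809/8192 | -101/1024, -25/256, -3/32, -1/16, 0 } ⇒ -1617/16384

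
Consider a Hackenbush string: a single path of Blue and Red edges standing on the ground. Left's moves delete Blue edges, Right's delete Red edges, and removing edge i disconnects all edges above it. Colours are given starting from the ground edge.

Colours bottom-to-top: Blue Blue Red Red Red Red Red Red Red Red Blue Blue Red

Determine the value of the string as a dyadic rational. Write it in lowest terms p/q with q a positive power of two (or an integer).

2061/2048

v(B) = { 0 | (no moves) } gives 1
v(BB) = { 0 1 | (no moves) } gives 2
v(BBR) = { 0 1 | 2 } gives 3/2
v(BBRR) = { 0 1 | 3/2 2 } gives 5/4
v(BBRRR) = { 0 1 | 5/4 3/2 2 } gives 9/8
v(BBRRRR) = { 0 1 | 9/8 5/4 3/2 2 } gives 17/16
v(BBRRRRR) = { 0 1 | 17/16 9/8 5/4 3/2 2 } gives 33/32
v(BBRRRRRR) = { 0 1 | 33/32 17/16 9/8 5/4 3/2 2 } gives 65/64
v(BBRRRRRRR) = { 0 1 | 65/64 33/32 17/16 9/8 5/4 3/2 2 } gives 129/128
v(BBRRRRRRRR) = { 0 1 | 129/128 65/64 33/32 17/16 9/8 5/4 3/2 2 } gives 257/256
v(BBRRRRRRRRB) = { 0 1 257/256 | 129/128 65/64 33/32 17/16 9/8 5/4 3/2 2 } gives 515/512
v(BBRRRRRRRRBB) = { 0 1 257/256 515/512 | 129/128 65/64 33/32 17/16 9/8 5/4 3/2 2 } gives 1031/1024
v(BBRRRRRRRRBBR) = { 0 1 257/256 515/512 | 1031/1024 129/128 65/64 33/32 17/16 9/8 5/4 3/2 2 } gives 2061/2048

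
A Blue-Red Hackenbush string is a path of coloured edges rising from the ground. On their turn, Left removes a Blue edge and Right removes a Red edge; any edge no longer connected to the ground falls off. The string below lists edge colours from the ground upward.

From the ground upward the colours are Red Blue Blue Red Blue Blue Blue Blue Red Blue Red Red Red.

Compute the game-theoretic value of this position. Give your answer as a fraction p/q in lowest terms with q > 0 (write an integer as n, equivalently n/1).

Recurse on prefixes of the 13-edge string Red Blue Blue Red Blue Blue Blue Blue Red Blue Red Red Red:
edge 1 of 13 (Red): { — | 0 } => -1
edge 2 of 13 (Blue): { -1 | 0 } => -1/2
edge 3 of 13 (Blue): { -1; -1/2 | 0 } => -1/4
edge 4 of 13 (Red): { -1; -1/2 | -1/4; 0 } => -3/8
edge 5 of 13 (Blue): { -1; -1/2; -3/8 | -1/4; 0 } => -5/16
edge 6 of 13 (Blue): { -1; -1/2; -3/8; -5/16 | -1/4; 0 } => -9/32
edge 7 of 13 (Blue): { -1; -1/2; -3/8; -5/16; -9/32 | -1/4; 0 } => -17/64
edge 8 of 13 (Blue): { -1; -1/2; -3/8; -5/16; -9/32; -17/64 | -1/4; 0 } => -33/128
edge 9 of 13 (Red): { -1; -1/2; -3/8; -5/16; -9/32; -17/64 | -33/128; -1/4; 0 } => -67/256
edge 10 of 13 (Blue): { -1; -1/2; -3/8; -5/16; -9/32; -17/64; -67/256 | -33/128; -1/4; 0 } => -133/512
edge 11 of 13 (Red): { -1; -1/2; -3/8; -5/16; -9/32; -17/64; -67/256 | -133/512; -33/128; -1/4; 0 } => -267/1024
edge 12 of 13 (Red): { -1; -1/2; -3/8; -5/16; -9/32; -17/64; -67/256 | -267/1024; -133/512; -33/128; -1/4; 0 } => -535/2048
edge 13 of 13 (Red): { -1; -1/2; -3/8; -5/16; -9/32; -17/64; -67/256 | -535/2048; -267/1024; -133/512; -33/128; -1/4; 0 } => -1071/4096

-1071/4096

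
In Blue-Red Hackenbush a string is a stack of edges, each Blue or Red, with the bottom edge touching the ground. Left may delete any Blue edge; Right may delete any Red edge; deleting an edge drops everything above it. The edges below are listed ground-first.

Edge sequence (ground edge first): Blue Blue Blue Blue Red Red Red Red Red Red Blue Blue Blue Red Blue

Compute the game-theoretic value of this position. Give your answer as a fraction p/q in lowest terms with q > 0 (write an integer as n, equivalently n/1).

6203/2048

Recurse on prefixes of the 15-edge string Blue Blue Blue Blue Red Red Red Red Red Red Blue Blue Blue Red Blue:
1 of 15 · B · max L 0 · min R +∞ — 1
2 of 15 · BB · max L 1 · min R +∞ — 2
3 of 15 · BBB · max L 2 · min R +∞ — 3
4 of 15 · BBBB · max L 3 · min R +∞ — 4
5 of 15 · BBBBR · max L 3 · min R 4 — 7/2
6 of 15 · BBBBRR · max L 3 · min R 7/2 — 13/4
7 of 15 · BBBBRRR · max L 3 · min R 13/4 — 25/8
8 of 15 · BBBBRRRR · max L 3 · min R 25/8 — 49/16
9 of 15 · BBBBRRRRR · max L 3 · min R 49/16 — 97/32
10 of 15 · BBBBRRRRRR · max L 3 · min R 97/32 — 193/64
11 of 15 · BBBBRRRRRRB · max L 193/64 · min R 97/32 — 387/128
12 of 15 · BBBBRRRRRRBB · max L 387/128 · min R 97/32 — 775/256
13 of 15 · BBBBRRRRRRBBB · max L 775/256 · min R 97/32 — 1551/512
14 of 15 · BBBBRRRRRRBBBR · max L 775/256 · min R 1551/512 — 3101/1024
15 of 15 · BBBBRRRRRRBBBRB · max L 3101/1024 · min R 1551/512 — 6203/2048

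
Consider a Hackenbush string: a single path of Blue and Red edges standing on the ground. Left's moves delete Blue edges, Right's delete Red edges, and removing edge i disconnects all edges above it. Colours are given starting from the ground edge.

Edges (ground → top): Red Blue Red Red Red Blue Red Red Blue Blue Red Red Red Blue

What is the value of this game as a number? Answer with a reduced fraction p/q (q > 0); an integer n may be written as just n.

Prefix values for Red Blue Red Red Red Blue Red Red Blue Blue Red Red Red Blue via {L|R} + simplicity:
edge 1 of 14 (Red): { — | 0 } ⇒ -1
edge 2 of 14 (Blue): { -1 | 0 } ⇒ -1/2
edge 3 of 14 (Red): { -1 | -1/2, 0 } ⇒ -3/4
edge 4 of 14 (Red): { -1 | -3/4, -1/2, 0 } ⇒ -7/8
edge 5 of 14 (Red): { -1 | -7/8, -3/4, -1/2, 0 } ⇒ -15/16
edge 6 of 14 (Blue): { -1, -15/16 | -7/8, -3/4, -1/2, 0 } ⇒ -29/32
edge 7 of 14 (Red): { -1, -15/16 | -29/32, -7/8, -3/4, -1/2, 0 } ⇒ -59/64
edge 8 of 14 (Red): { -1, -15/16 | -59/64, -29/32, -7/8, -3/4, -1/2, 0 } ⇒ -119/128
edge 9 of 14 (Blue): { -1, -15/16, -119/128 | -59/64, -29/32, -7/8, -3/4, -1/2, 0 } ⇒ -237/256
edge 10 of 14 (Blue): { -1, -15/16, -119/128, -237/256 | -59/64, -29/32, -7/8, -3/4, -1/2, 0 } ⇒ -473/512
edge 11 of 14 (Red): { -1, -15/16, -119/128, -237/256 | -473/512, -59/64, -29/32, -7/8, -3/4, -1/2, 0 } ⇒ -947/1024
edge 12 of 14 (Red): { -1, -15/16, -119/128, -237/256 | -947/1024, -473/512, -59/64, -29/32, -7/8, -3/4, -1/2, 0 } ⇒ -1895/2048
edge 13 of 14 (Red): { -1, -15/16, -119/128, -237/256 | -1895/2048, -947/1024, -473/512, -59/64, -29/32, -7/8, -3/4, -1/2, 0 } ⇒ -3791/4096
edge 14 of 14 (Blue): { -1, -15/16, -119/128, -237/256, -3791/4096 | -1895/2048, -947/1024, -473/512, -59/64, -29/32, -7/8, -3/4, -1/2, 0 } ⇒ -7581/8192

-7581/8192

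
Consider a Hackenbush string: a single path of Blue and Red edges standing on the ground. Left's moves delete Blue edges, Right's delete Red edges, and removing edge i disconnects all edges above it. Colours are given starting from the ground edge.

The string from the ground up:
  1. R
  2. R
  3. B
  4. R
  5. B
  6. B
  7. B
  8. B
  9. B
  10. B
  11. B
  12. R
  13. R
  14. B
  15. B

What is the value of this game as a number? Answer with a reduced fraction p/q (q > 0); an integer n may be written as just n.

-12313/8192

Build G(s[:k]) for k = 1..15, string s = R R B R B B B B B B B R R B B.
step 1: add R to get R; options L={ none } R={ 0 } gives -1
step 2: add R to get RR; options L={ none } R={ -1,0 } gives -2
step 3: add B to get RRB; options L={ -2 } R={ -1,0 } gives -3/2
step 4: add R to get RRBR; options L={ -2 } R={ -3/2,-1,0 } gives -7/4
step 5: add B to get RRBRB; options L={ -2,-7/4 } R={ -3/2,-1,0 } gives -13/8
step 6: add B to get RRBRBB; options L={ -2,-7/4,-13/8 } R={ -3/2,-1,0 } gives -25/16
step 7: add B to get RRBRBBB; options L={ -2,-7/4,-13/8,-25/16 } R={ -3/2,-1,0 } gives -49/32
step 8: add B to get RRBRBBBB; options L={ -2,-7/4,-13/8,-25/16,-49/32 } R={ -3/2,-1,0 } gives -97/64
step 9: add B to get RRBRBBBBB; options L={ -2,-7/4,-13/8,-25/16,-49/32,-97/64 } R={ -3/2,-1,0 } gives -193/128
step 10: add B to get RRBRBBBBBB; options L={ -2,-7/4,-13/8,-25/16,-49/32,-97/64,-193/128 } R={ -3/2,-1,0 } gives -385/256
step 11: add B to get RRBRBBBBBBB; options L={ -2,-7/4,-13/8,-25/16,-49/32,-97/64,-193/128,-385/256 } R={ -3/2,-1,0 } gives -769/512
step 12: add R to get RRBRBBBBBBBR; options L={ -2,-7/4,-13/8,-25/16,-49/32,-97/64,-193/128,-385/256 } R={ -769/512,-3/2,-1,0 } gives -1539/1024
step 13: add R to get RRBRBBBBBBBRR; options L={ -2,-7/4,-13/8,-25/16,-49/32,-97/64,-193/128,-385/256 } R={ -1539/1024,-769/512,-3/2,-1,0 } gives -3079/2048
step 14: add B to get RRBRBBBBBBBRRB; options L={ -2,-7/4,-13/8,-25/16,-49/32,-97/64,-193/128,-385/256,-3079/2048 } R={ -1539/1024,-769/512,-3/2,-1,0 } gives -6157/4096
step 15: add B to get RRBRBBBBBBBRRBB; options L={ -2,-7/4,-13/8,-25/16,-49/32,-97/64,-193/128,-385/256,-3079/2048,-6157/4096 } R={ -1539/1024,-769/512,-3/2,-1,0 } gives -12313/8192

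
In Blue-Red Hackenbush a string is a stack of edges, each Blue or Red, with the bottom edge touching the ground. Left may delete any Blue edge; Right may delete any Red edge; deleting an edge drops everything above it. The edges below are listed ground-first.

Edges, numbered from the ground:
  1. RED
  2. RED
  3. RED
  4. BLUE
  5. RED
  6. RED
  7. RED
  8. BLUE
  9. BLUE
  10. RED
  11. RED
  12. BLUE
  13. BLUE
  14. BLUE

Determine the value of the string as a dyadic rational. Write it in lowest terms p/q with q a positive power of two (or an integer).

Recurse on prefixes of the 14-edge string RED RED RED BLUE RED RED RED BLUE BLUE RED RED BLUE BLUE BLUE:
val(R) = { — | 0 } → -1
val(RR) = { — | -1; 0 } → -2
val(RRR) = { — | -2; -1; 0 } → -3
val(RRRB) = { -3 | -2; -1; 0 } → -5/2
val(RRRBR) = { -3 | -5/2; -2; -1; 0 } → -11/4
val(RRRBRR) = { -3 | -11/4; -5/2; -2; -1; 0 } → -23/8
val(RRRBRRR) = { -3 | -23/8; -11/4; -5/2; -2; -1; 0 } → -47/16
val(RRRBRRRB) = { -3; -47/16 | -23/8; -11/4; -5/2; -2; -1; 0 } → -93/32
val(RRRBRRRBB) = { -3; -47/16; -93/32 | -23/8; -11/4; -5/2; -2; -1; 0 } → -185/64
val(RRRBRRRBBR) = { -3; -47/16; -93/32 | -185/64; -23/8; -11/4; -5/2; -2; -1; 0 } → -371/128
val(RRRBRRRBBRR) = { -3; -47/16; -93/32 | -371/128; -185/64; -23/8; -11/4; -5/2; -2; -1; 0 } → -743/256
val(RRRBRRRBBRRB) = { -3; -47/16; -93/32; -743/256 | -371/128; -185/64; -23/8; -11/4; -5/2; -2; -1; 0 } → -1485/512
val(RRRBRRRBBRRBB) = { -3; -47/16; -93/32; -743/256; -1485/512 | -371/128; -185/64; -23/8; -11/4; -5/2; -2; -1; 0 } → -2969/1024
val(RRRBRRRBBRRBBB) = { -3; -47/16; -93/32; -743/256; -1485/512; -2969/1024 | -371/128; -185/64; -23/8; -11/4; -5/2; -2; -1; 0 } → -5937/2048

-5937/2048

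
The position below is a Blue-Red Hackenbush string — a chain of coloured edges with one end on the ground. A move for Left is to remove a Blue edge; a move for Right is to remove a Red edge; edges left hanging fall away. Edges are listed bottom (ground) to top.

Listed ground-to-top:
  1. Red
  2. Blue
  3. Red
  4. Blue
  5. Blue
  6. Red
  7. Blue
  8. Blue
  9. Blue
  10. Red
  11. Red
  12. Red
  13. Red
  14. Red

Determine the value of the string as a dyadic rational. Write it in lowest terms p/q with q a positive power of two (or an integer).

Recurse on prefixes of the 14-edge string Red Blue Red Blue Blue Red Blue Blue Blue Red Red Red Red Red:
G(R) = { (no moves) | 0 } -> -1
G(RB) = { -1 | 0 } -> -1/2
G(RBR) = { -1 | -1/2 0 } -> -3/4
G(RBRB) = { -1 -3/4 | -1/2 0 } -> -5/8
G(RBRBB) = { -1 -3/4 -5/8 | -1/2 0 } -> -9/16
G(RBRBBR) = { -1 -3/4 -5/8 | -9/16 -1/2 0 } -> -19/32
G(RBRBBRB) = { -1 -3/4 -5/8 -19/32 | -9/16 -1/2 0 } -> -37/64
G(RBRBBRBB) = { -1 -3/4 -5/8 -19/32 -37/64 | -9/16 -1/2 0 } -> -73/128
G(RBRBBRBBB) = { -1 -3/4 -5/8 -19/32 -37/64 -73/128 | -9/16 -1/2 0 } -> -145/256
G(RBRBBRBBBR) = { -1 -3/4 -5/8 -19/32 -37/64 -73/128 | -145/256 -9/16 -1/2 0 } -> -291/512
G(RBRBBRBBBRR) = { -1 -3/4 -5/8 -19/32 -37/64 -73/128 | -291/512 -145/256 -9/16 -1/2 0 } -> -583/1024
G(RBRBBRBBBRRR) = { -1 -3/4 -5/8 -19/32 -37/64 -73/128 | -583/1024 -291/512 -145/256 -9/16 -1/2 0 } -> -1167/2048
G(RBRBBRBBBRRRR) = { -1 -3/4 -5/8 -19/32 -37/64 -73/128 | -1167/2048 -583/1024 -291/512 -145/256 -9/16 -1/2 0 } -> -2335/4096
G(RBRBBRBBBRRRRR) = { -1 -3/4 -5/8 -19/32 -37/64 -73/128 | -2335/4096 -1167/2048 -583/1024 -291/512 -145/256 -9/16 -1/2 0 } -> -4671/8192

-4671/8192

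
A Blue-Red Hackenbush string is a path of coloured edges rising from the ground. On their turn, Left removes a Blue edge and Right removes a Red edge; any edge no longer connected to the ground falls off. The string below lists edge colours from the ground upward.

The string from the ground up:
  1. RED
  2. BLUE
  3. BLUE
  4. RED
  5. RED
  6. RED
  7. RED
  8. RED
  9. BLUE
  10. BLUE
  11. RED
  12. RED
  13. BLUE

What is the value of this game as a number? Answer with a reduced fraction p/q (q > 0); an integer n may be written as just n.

-1997/4096

step 1: add RED to get R; options L={ · } R={ 0 } gives -1
step 2: add BLUE to get RB; options L={ -1 } R={ 0 } gives -1/2
step 3: add BLUE to get RBB; options L={ -1; -1/2 } R={ 0 } gives -1/4
step 4: add RED to get RBBR; options L={ -1; -1/2 } R={ -1/4; 0 } gives -3/8
step 5: add RED to get RBBRR; options L={ -1; -1/2 } R={ -3/8; -1/4; 0 } gives -7/16
step 6: add RED to get RBBRRR; options L={ -1; -1/2 } R={ -7/16; -3/8; -1/4; 0 } gives -15/32
step 7: add RED to get RBBRRRR; options L={ -1; -1/2 } R={ -15/32; -7/16; -3/8; -1/4; 0 } gives -31/64
step 8: add RED to get RBBRRRRR; options L={ -1; -1/2 } R={ -31/64; -15/32; -7/16; -3/8; -1/4; 0 } gives -63/128
step 9: add BLUE to get RBBRRRRRB; options L={ -1; -1/2; -63/128 } R={ -31/64; -15/32; -7/16; -3/8; -1/4; 0 } gives -125/256
step 10: add BLUE to get RBBRRRRRBB; options L={ -1; -1/2; -63/128; -125/256 } R={ -31/64; -15/32; -7/16; -3/8; -1/4; 0 } gives -249/512
step 11: add RED to get RBBRRRRRBBR; options L={ -1; -1/2; -63/128; -125/256 } R={ -249/512; -31/64; -15/32; -7/16; -3/8; -1/4; 0 } gives -499/1024
step 12: add RED to get RBBRRRRRBBRR; options L={ -1; -1/2; -63/128; -125/256 } R={ -499/1024; -249/512; -31/64; -15/32; -7/16; -3/8; -1/4; 0 } gives -999/2048
step 13: add BLUE to get RBBRRRRRBBRRB; options L={ -1; -1/2; -63/128; -125/256; -999/2048 } R={ -499/1024; -249/512; -31/64; -15/32; -7/16; -3/8; -1/4; 0 } gives -1997/4096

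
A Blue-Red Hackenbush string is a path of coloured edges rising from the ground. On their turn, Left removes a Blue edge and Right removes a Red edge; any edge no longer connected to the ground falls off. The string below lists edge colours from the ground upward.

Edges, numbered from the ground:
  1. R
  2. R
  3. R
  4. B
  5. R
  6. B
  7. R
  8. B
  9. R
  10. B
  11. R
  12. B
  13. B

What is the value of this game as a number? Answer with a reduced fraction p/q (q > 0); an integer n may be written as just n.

-2729/1024

Prefix values for R R R B R B R B R B R B B via {L|R} + simplicity:
1 of 13 · R · max L −∞ · min R 0 → -1
2 of 13 · RR · max L −∞ · min R -1 → -2
3 of 13 · RRR · max L −∞ · min R -2 → -3
4 of 13 · RRRB · max L -3 · min R -2 → -5/2
5 of 13 · RRRBR · max L -3 · min R -5/2 → -11/4
6 of 13 · RRRBRB · max L -11/4 · min R -5/2 → -21/8
7 of 13 · RRRBRBR · max L -11/4 · min R -21/8 → -43/16
8 of 13 · RRRBRBRB · max L -43/16 · min R -21/8 → -85/32
9 of 13 · RRRBRBRBR · max L -43/16 · min R -85/32 → -171/64
10 of 13 · RRRBRBRBRB · max L -171/64 · min R -85/32 → -341/128
11 of 13 · RRRBRBRBRBR · max L -171/64 · min R -341/128 → -683/256
12 of 13 · RRRBRBRBRBRB · max L -683/256 · min R -341/128 → -1365/512
13 of 13 · RRRBRBRBRBRBB · max L -1365/512 · min R -341/128 → -2729/1024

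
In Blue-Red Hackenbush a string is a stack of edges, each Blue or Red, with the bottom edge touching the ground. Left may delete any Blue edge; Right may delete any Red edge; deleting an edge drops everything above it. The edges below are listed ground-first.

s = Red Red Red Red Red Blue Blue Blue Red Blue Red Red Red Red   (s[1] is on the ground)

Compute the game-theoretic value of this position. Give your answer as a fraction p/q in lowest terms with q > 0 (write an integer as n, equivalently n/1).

edge 1 of 14 (Red): { (no moves) | 0 } => -1
edge 2 of 14 (Red): { (no moves) | -1; 0 } => -2
edge 3 of 14 (Red): { (no moves) | -2; -1; 0 } => -3
edge 4 of 14 (Red): { (no moves) | -3; -2; -1; 0 } => -4
edge 5 of 14 (Red): { (no moves) | -4; -3; -2; -1; 0 } => -5
edge 6 of 14 (Blue): { -5 | -4; -3; -2; -1; 0 } => -9/2
edge 7 of 14 (Blue): { -5; -9/2 | -4; -3; -2; -1; 0 } => -17/4
edge 8 of 14 (Blue): { -5; -9/2; -17/4 | -4; -3; -2; -1; 0 } => -33/8
edge 9 of 14 (Red): { -5; -9/2; -17/4 | -33/8; -4; -3; -2; -1; 0 } => -67/16
edge 10 of 14 (Blue): { -5; -9/2; -17/4; -67/16 | -33/8; -4; -3; -2; -1; 0 } => -133/32
edge 11 of 14 (Red): { -5; -9/2; -17/4; -67/16 | -133/32; -33/8; -4; -3; -2; -1; 0 } => -267/64
edge 12 of 14 (Red): { -5; -9/2; -17/4; -67/16 | -267/64; -133/32; -33/8; -4; -3; -2; -1; 0 } => -535/128
edge 13 of 14 (Red): { -5; -9/2; -17/4; -67/16 | -535/128; -267/64; -133/32; -33/8; -4; -3; -2; -1; 0 } => -1071/256
edge 14 of 14 (Red): { -5; -9/2; -17/4; -67/16 | -1071/256; -535/128; -267/64; -133/32; -33/8; -4; -3; -2; -1; 0 } => -2143/512

-2143/512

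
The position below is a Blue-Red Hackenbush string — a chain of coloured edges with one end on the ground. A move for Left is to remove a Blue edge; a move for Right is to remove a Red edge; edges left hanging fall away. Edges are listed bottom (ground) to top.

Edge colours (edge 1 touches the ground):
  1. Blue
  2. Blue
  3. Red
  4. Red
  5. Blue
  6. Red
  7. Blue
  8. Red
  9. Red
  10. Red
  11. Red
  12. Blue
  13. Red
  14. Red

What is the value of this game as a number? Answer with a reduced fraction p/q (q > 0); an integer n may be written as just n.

Prefix values for Blue Blue Red Red Blue Red Blue Red Red Red Red Blue Red Red via {L|R} + simplicity:
step 1: add Blue to get B; options L={ 0 } R={ none } — 1
step 2: add Blue to get BB; options L={ 0,1 } R={ none } — 2
step 3: add Red to get BBR; options L={ 0,1 } R={ 2 } — 3/2
step 4: add Red to get BBRR; options L={ 0,1 } R={ 3/2,2 } — 5/4
step 5: add Blue to get BBRRB; options L={ 0,1,5/4 } R={ 3/2,2 } — 11/8
step 6: add Red to get BBRRBR; options L={ 0,1,5/4 } R={ 11/8,3/2,2 } — 21/16
step 7: add Blue to get BBRRBRB; options L={ 0,1,5/4,21/16 } R={ 11/8,3/2,2 } — 43/32
step 8: add Red to get BBRRBRBR; options L={ 0,1,5/4,21/16 } R={ 43/32,11/8,3/2,2 } — 85/64
step 9: add Red to get BBRRBRBRR; options L={ 0,1,5/4,21/16 } R={ 85/64,43/32,11/8,3/2,2 } — 169/128
step 10: add Red to get BBRRBRBRRR; options L={ 0,1,5/4,21/16 } R={ 169/128,85/64,43/32,11/8,3/2,2 } — 337/256
step 11: add Red to get BBRRBRBRRRR; options L={ 0,1,5/4,21/16 } R={ 337/256,169/128,85/64,43/32,11/8,3/2,2 } — 673/512
step 12: add Blue to get BBRRBRBRRRRB; options L={ 0,1,5/4,21/16,673/512 } R={ 337/256,169/128,85/64,43/32,11/8,3/2,2 } — 1347/1024
step 13: add Red to get BBRRBRBRRRRBR; options L={ 0,1,5/4,21/16,673/512 } R={ 1347/1024,337/256,169/128,85/64,43/32,11/8,3/2,2 } — 2693/2048
step 14: add Red to get BBRRBRBRRRRBRR; options L={ 0,1,5/4,21/16,673/512 } R={ 2693/2048,1347/1024,337/256,169/128,85/64,43/32,11/8,3/2,2 } — 5385/4096

5385/4096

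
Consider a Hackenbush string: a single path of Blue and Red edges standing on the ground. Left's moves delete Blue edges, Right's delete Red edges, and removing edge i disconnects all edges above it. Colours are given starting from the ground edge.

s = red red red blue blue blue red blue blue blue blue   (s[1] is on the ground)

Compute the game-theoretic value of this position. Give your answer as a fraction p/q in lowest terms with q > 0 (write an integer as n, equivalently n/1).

-545/256

Prefix values for red red red blue blue blue red blue blue blue blue via {L|R} + simplicity:
step 1: add red to get r; options L={  } R={ 0 } so -1
step 2: add red to get rr; options L={  } R={ -1 0 } so -2
step 3: add red to get rrr; options L={  } R={ -2 -1 0 } so -3
step 4: add blue to get rrrb; options L={ -3 } R={ -2 -1 0 } so -5/2
step 5: add blue to get rrrbb; options L={ -3 -5/2 } R={ -2 -1 0 } so -9/4
step 6: add blue to get rrrbbb; options L={ -3 -5/2 -9/4 } R={ -2 -1 0 } so -17/8
step 7: add red to get rrrbbbr; options L={ -3 -5/2 -9/4 } R={ -17/8 -2 -1 0 } so -35/16
step 8: add blue to get rrrbbbrb; options L={ -3 -5/2 -9/4 -35/16 } R={ -17/8 -2 -1 0 } so -69/32
step 9: add blue to get rrrbbbrbb; options L={ -3 -5/2 -9/4 -35/16 -69/32 } R={ -17/8 -2 -1 0 } so -137/64
step 10: add blue to get rrrbbbrbbb; options L={ -3 -5/2 -9/4 -35/16 -69/32 -137/64 } R={ -17/8 -2 -1 0 } so -273/128
step 11: add blue to get rrrbbbrbbbb; options L={ -3 -5/2 -9/4 -35/16 -69/32 -137/64 -273/128 } R={ -17/8 -2 -1 0 } so -545/256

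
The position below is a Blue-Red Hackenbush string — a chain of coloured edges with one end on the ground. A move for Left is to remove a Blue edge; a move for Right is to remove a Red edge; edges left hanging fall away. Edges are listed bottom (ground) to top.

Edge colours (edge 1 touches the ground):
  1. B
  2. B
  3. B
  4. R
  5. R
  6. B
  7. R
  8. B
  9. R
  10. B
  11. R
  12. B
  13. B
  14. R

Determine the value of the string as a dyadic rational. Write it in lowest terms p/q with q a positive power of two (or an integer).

Build g(s[:k]) for k = 1..14, string s = B B B R R B R B R B R B B R.
1 of 14 · B · max L 0 · min R +∞ gives 1
2 of 14 · BB · max L 1 · min R +∞ gives 2
3 of 14 · BBB · max L 2 · min R +∞ gives 3
4 of 14 · BBBR · max L 2 · min R 3 gives 5/2
5 of 14 · BBBRR · max L 2 · min R 5/2 gives 9/4
6 of 14 · BBBRRB · max L 9/4 · min R 5/2 gives 19/8
7 of 14 · BBBRRBR · max L 9/4 · min R 19/8 gives 37/16
8 of 14 · BBBRRBRB · max L 37/16 · min R 19/8 gives 75/32
9 of 14 · BBBRRBRBR · max L 37/16 · min R 75/32 gives 149/64
10 of 14 · BBBRRBRBRB · max L 149/64 · min R 75/32 gives 299/128
11 of 14 · BBBRRBRBRBR · max L 149/64 · min R 299/128 gives 597/256
12 of 14 · BBBRRBRBRBRB · max L 597/256 · min R 299/128 gives 1195/512
13 of 14 · BBBRRBRBRBRBB · max L 1195/512 · min R 299/128 gives 2391/1024
14 of 14 · BBBRRBRBRBRBBR · max L 1195/512 · min R 2391/1024 gives 4781/2048

4781/2048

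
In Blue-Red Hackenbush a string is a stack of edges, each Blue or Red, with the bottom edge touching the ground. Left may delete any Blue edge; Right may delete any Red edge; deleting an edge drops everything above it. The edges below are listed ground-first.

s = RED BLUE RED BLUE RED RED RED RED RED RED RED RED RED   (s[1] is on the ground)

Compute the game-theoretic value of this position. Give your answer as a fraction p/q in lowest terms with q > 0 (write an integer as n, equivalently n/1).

step 1: add RED to get R; options L={ (no moves) } R={ 0 } -> -1
step 2: add BLUE to get RB; options L={ -1 } R={ 0 } -> -1/2
step 3: add RED to get RBR; options L={ -1 } R={ -1/2; 0 } -> -3/4
step 4: add BLUE to get RBRB; options L={ -1; -3/4 } R={ -1/2; 0 } -> -5/8
step 5: add RED to get RBRBR; options L={ -1; -3/4 } R={ -5/8; -1/2; 0 } -> -11/16
step 6: add RED to get RBRBRR; options L={ -1; -3/4 } R={ -11/16; -5/8; -1/2; 0 } -> -23/32
step 7: add RED to get RBRBRRR; options L={ -1; -3/4 } R={ -23/32; -11/16; -5/8; -1/2; 0 } -> -47/64
step 8: add RED to get RBRBRRRR; options L={ -1; -3/4 } R={ -47/64; -23/32; -11/16; -5/8; -1/2; 0 } -> -95/128
step 9: add RED to get RBRBRRRRR; options L={ -1; -3/4 } R={ -95/128; -47/64; -23/32; -11/16; -5/8; -1/2; 0 } -> -191/256
step 10: add RED to get RBRBRRRRRR; options L={ -1; -3/4 } R={ -191/256; -95/128; -47/64; -23/32; -11/16; -5/8; -1/2; 0 } -> -383/512
step 11: add RED to get RBRBRRRRRRR; options L={ -1; -3/4 } R={ -383/512; -191/256; -95/128; -47/64; -23/32; -11/16; -5/8; -1/2; 0 } -> -767/1024
step 12: add RED to get RBRBRRRRRRRR; options L={ -1; -3/4 } R={ -767/1024; -383/512; -191/256; -95/128; -47/64; -23/32; -11/16; -5/8; -1/2; 0 } -> -1535/2048
step 13: add RED to get RBRBRRRRRRRRR; options L={ -1; -3/4 } R={ -1535/2048; -767/1024; -383/512; -191/256; -95/128; -47/64; -23/32; -11/16; -5/8; -1/2; 0 } -> -3071/4096

-3071/4096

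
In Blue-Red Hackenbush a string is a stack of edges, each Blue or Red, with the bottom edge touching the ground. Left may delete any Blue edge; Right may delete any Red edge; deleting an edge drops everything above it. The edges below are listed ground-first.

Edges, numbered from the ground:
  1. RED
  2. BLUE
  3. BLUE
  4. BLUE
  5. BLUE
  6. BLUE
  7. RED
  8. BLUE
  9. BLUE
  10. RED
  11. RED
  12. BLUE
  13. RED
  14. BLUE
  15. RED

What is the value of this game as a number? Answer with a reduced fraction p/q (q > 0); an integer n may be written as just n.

-619/16384

g_1 [R]  L=[]  R=[0]  → -1
g_2 [RB]  L=[-1]  R=[0]  → -1/2
g_3 [RBB]  L=[-1,-1/2]  R=[0]  → -1/4
g_4 [RBBB]  L=[-1,-1/2,-1/4]  R=[0]  → -1/8
g_5 [RBBBB]  L=[-1,-1/2,-1/4,-1/8]  R=[0]  → -1/16
g_6 [RBBBBB]  L=[-1,-1/2,-1/4,-1/8,-1/16]  R=[0]  → -1/32
g_7 [RBBBBBR]  L=[-1,-1/2,-1/4,-1/8,-1/16]  R=[-1/32,0]  → -3/64
g_8 [RBBBBBRB]  L=[-1,-1/2,-1/4,-1/8,-1/16,-3/64]  R=[-1/32,0]  → -5/128
g_9 [RBBBBBRBB]  L=[-1,-1/2,-1/4,-1/8,-1/16,-3/64,-5/128]  R=[-1/32,0]  → -9/256
g_10 [RBBBBBRBBR]  L=[-1,-1/2,-1/4,-1/8,-1/16,-3/64,-5/128]  R=[-9/256,-1/32,0]  → -19/512
g_11 [RBBBBBRBBRR]  L=[-1,-1/2,-1/4,-1/8,-1/16,-3/64,-5/128]  R=[-19/512,-9/256,-1/32,0]  → -39/1024
g_12 [RBBBBBRBBRRB]  L=[-1,-1/2,-1/4,-1/8,-1/16,-3/64,-5/128,-39/1024]  R=[-19/512,-9/256,-1/32,0]  → -77/2048
g_13 [RBBBBBRBBRRBR]  L=[-1,-1/2,-1/4,-1/8,-1/16,-3/64,-5/128,-39/1024]  R=[-77/2048,-19/512,-9/256,-1/32,0]  → -155/4096
g_14 [RBBBBBRBBRRBRB]  L=[-1,-1/2,-1/4,-1/8,-1/16,-3/64,-5/128,-39/1024,-155/4096]  R=[-77/2048,-19/512,-9/256,-1/32,0]  → -309/8192
g_15 [RBBBBBRBBRRBRBR]  L=[-1,-1/2,-1/4,-1/8,-1/16,-3/64,-5/128,-39/1024,-155/4096]  R=[-309/8192,-77/2048,-19/512,-9/256,-1/32,0]  → -619/16384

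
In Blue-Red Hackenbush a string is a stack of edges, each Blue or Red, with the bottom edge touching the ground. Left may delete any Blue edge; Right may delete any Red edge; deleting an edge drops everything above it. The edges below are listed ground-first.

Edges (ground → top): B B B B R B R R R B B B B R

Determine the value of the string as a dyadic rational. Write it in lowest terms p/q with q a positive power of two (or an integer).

Prefix values for B B B B R B R R R B B B B R via {L|R} + simplicity:
1 of 14 · B · max L 0 · min R +∞ — 1
2 of 14 · BB · max L 1 · min R +∞ — 2
3 of 14 · BBB · max L 2 · min R +∞ — 3
4 of 14 · BBBB · max L 3 · min R +∞ — 4
5 of 14 · BBBBR · max L 3 · min R 4 — 7/2
6 of 14 · BBBBRB · max L 7/2 · min R 4 — 15/4
7 of 14 · BBBBRBR · max L 7/2 · min R 15/4 — 29/8
8 of 14 · BBBBRBRR · max L 7/2 · min R 29/8 — 57/16
9 of 14 · BBBBRBRRR · max L 7/2 · min R 57/16 — 113/32
10 of 14 · BBBBRBRRRB · max L 113/32 · min R 57/16 — 227/64
11 of 14 · BBBBRBRRRBB · max L 227/64 · min R 57/16 — 455/128
12 of 14 · BBBBRBRRRBBB · max L 455/128 · min R 57/16 — 911/256
13 of 14 · BBBBRBRRRBBBB · max L 911/256 · min R 57/16 — 1823/512
14 of 14 · BBBBRBRRRBBBBR · max L 911/256 · min R 1823/512 — 3645/1024

3645/1024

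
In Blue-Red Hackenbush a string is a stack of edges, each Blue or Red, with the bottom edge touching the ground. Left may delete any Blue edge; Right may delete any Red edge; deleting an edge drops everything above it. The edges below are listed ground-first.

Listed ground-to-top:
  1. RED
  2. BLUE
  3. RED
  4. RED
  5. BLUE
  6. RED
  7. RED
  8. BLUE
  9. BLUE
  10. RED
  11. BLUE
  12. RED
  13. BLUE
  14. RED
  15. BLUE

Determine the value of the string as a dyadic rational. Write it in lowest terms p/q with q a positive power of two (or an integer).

Recurse on prefixes of the 15-edge string RED BLUE RED RED BLUE RED RED BLUE BLUE RED BLUE RED BLUE RED BLUE:
edge 1 of 15 (RED): { — | 0 } so -1
edge 2 of 15 (BLUE): { -1 | 0 } so -1/2
edge 3 of 15 (RED): { -1 | -1/2, 0 } so -3/4
edge 4 of 15 (RED): { -1 | -3/4, -1/2, 0 } so -7/8
edge 5 of 15 (BLUE): { -1, -7/8 | -3/4, -1/2, 0 } so -13/16
edge 6 of 15 (RED): { -1, -7/8 | -13/16, -3/4, -1/2, 0 } so -27/32
edge 7 of 15 (RED): { -1, -7/8 | -27/32, -13/16, -3/4, -1/2, 0 } so -55/64
edge 8 of 15 (BLUE): { -1, -7/8, -55/64 | -27/32, -13/16, -3/4, -1/2, 0 } so -109/128
edge 9 of 15 (BLUE): { -1, -7/8, -55/64, -109/128 | -27/32, -13/16, -3/4, -1/2, 0 } so -217/256
edge 10 of 15 (RED): { -1, -7/8, -55/64, -109/128 | -217/256, -27/32, -13/16, -3/4, -1/2, 0 } so -435/512
edge 11 of 15 (BLUE): { -1, -7/8, -55/64, -109/128, -435/512 | -217/256, -27/32, -13/16, -3/4, -1/2, 0 } so -869/1024
edge 12 of 15 (RED): { -1, -7/8, -55/64, -109/128, -435/512 | -869/1024, -217/256, -27/32, -13/16, -3/4, -1/2, 0 } so -1739/2048
edge 13 of 15 (BLUE): { -1, -7/8, -55/64, -109/128, -435/512, -1739/2048 | -869/1024, -217/256, -27/32, -13/16, -3/4, -1/2, 0 } so -3477/4096
edge 14 of 15 (RED): { -1, -7/8, -55/64, -109/128, -435/512, -1739/2048 | -3477/4096, -869/1024, -217/256, -27/32, -13/16, -3/4, -1/2, 0 } so -6955/8192
edge 15 of 15 (BLUE): { -1, -7/8, -55/64, -109/128, -435/512, -1739/2048, -6955/8192 | -3477/4096, -869/1024, -217/256, -27/32, -13/16, -3/4, -1/2, 0 } so -13909/16384

-13909/16384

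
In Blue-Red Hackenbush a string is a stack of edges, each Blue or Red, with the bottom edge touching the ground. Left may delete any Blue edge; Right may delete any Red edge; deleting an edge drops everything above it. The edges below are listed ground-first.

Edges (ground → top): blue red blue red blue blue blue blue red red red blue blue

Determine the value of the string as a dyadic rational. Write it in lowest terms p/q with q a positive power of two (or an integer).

b: Left { 0 }, Right { (no moves) } gives simplest 1
br: Left { 0 }, Right { 1 } gives simplest 1/2
brb: Left { 0, 1/2 }, Right { 1 } gives simplest 3/4
brbr: Left { 0, 1/2 }, Right { 3/4, 1 } gives simplest 5/8
brbrb: Left { 0, 1/2, 5/8 }, Right { 3/4, 1 } gives simplest 11/16
brbrbb: Left { 0, 1/2, 5/8, 11/16 }, Right { 3/4, 1 } gives simplest 23/32
brbrbbb: Left { 0, 1/2, 5/8, 11/16, 23/32 }, Right { 3/4, 1 } gives simplest 47/64
brbrbbbb: Left { 0, 1/2, 5/8, 11/16, 23/32, 47/64 }, Right { 3/4, 1 } gives simplest 95/128
brbrbbbbr: Left { 0, 1/2, 5/8, 11/16, 23/32, 47/64 }, Right { 95/128, 3/4, 1 } gives simplest 189/256
brbrbbbbrr: Left { 0, 1/2, 5/8, 11/16, 23/32, 47/64 }, Right { 189/256, 95/128, 3/4, 1 } gives simplest 377/512
brbrbbbbrrr: Left { 0, 1/2, 5/8, 11/16, 23/32, 47/64 }, Right { 377/512, 189/256, 95/128, 3/4, 1 } gives simplest 753/1024
brbrbbbbrrrb: Left { 0, 1/2, 5/8, 11/16, 23/32, 47/64, 753/1024 }, Right { 377/512, 189/256, 95/128, 3/4, 1 } gives simplest 1507/2048
brbrbbbbrrrbb: Left { 0, 1/2, 5/8, 11/16, 23/32, 47/64, 753/1024, 1507/2048 }, Right { 377/512, 189/256, 95/128, 3/4, 1 } gives simplest 3015/4096

3015/4096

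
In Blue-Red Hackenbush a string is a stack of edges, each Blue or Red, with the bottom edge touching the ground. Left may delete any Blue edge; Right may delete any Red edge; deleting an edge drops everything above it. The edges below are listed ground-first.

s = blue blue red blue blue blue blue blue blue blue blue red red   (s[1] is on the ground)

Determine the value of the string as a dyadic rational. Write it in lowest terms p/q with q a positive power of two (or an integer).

Recurse on prefixes of the 13-edge string blue blue red blue blue blue blue blue blue blue blue red red:
1 of 13 · b · max L 0 · min R +∞ → 1
2 of 13 · bb · max L 1 · min R +∞ → 2
3 of 13 · bbr · max L 1 · min R 2 → 3/2
4 of 13 · bbrb · max L 3/2 · min R 2 → 7/4
5 of 13 · bbrbb · max L 7/4 · min R 2 → 15/8
6 of 13 · bbrbbb · max L 15/8 · min R 2 → 31/16
7 of 13 · bbrbbbb · max L 31/16 · min R 2 → 63/32
8 of 13 · bbrbbbbb · max L 63/32 · min R 2 → 127/64
9 of 13 · bbrbbbbbb · max L 127/64 · min R 2 → 255/128
10 of 13 · bbrbbbbbbb · max L 255/128 · min R 2 → 511/256
11 of 13 · bbrbbbbbbbb · max L 511/256 · min R 2 → 1023/512
12 of 13 · bbrbbbbbbbbr · max L 511/256 · min R 1023/512 → 2045/1024
13 of 13 · bbrbbbbbbbbrr · max L 511/256 · min R 2045/1024 → 4089/2048

4089/2048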